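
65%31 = 3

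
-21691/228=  - 96 + 197/228  =  - 95.14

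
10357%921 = 226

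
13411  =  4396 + 9015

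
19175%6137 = 764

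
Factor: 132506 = 2^1*11^1*19^1*317^1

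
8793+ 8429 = 17222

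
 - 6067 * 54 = - 327618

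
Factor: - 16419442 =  - 2^1 * 13^1*353^1*1789^1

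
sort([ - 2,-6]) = [-6, - 2]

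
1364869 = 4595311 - 3230442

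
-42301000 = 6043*( - 7000)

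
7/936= 7/936 =0.01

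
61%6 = 1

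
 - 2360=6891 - 9251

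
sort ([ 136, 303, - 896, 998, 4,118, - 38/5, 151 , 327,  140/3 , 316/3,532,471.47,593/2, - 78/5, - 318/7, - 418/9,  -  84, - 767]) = [ - 896, - 767,-84,  -  418/9, - 318/7, - 78/5,-38/5 , 4,140/3 , 316/3,  118, 136,151, 593/2,  303,327, 471.47, 532, 998 ] 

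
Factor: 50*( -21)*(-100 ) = 105000 =2^3*3^1*5^4*7^1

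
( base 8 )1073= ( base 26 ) LP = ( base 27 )l4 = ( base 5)4241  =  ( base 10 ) 571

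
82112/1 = 82112 = 82112.00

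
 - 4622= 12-4634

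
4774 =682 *7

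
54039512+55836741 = 109876253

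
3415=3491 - 76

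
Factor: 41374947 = 3^1*13791649^1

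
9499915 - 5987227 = 3512688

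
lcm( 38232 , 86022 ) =344088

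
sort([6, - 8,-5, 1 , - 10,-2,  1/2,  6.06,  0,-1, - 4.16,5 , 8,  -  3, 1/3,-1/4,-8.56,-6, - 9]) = [ - 10, - 9, - 8.56, - 8,-6,-5,-4.16 ,  -  3,-2, -1, - 1/4,0,1/3,  1/2, 1, 5, 6, 6.06,  8 ]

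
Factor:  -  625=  - 5^4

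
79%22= 13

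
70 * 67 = 4690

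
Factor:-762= -2^1 * 3^1 * 127^1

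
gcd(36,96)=12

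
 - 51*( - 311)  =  15861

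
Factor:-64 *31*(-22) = 2^7 * 11^1*31^1=43648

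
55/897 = 55/897 = 0.06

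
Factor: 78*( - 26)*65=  - 2^2*3^1*5^1*13^3 = - 131820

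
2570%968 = 634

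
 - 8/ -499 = 8/499 =0.02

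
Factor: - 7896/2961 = - 2^3 * 3^( -1)=-  8/3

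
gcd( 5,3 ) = 1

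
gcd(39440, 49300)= 9860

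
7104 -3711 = 3393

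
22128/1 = 22128   =  22128.00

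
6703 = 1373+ 5330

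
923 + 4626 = 5549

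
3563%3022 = 541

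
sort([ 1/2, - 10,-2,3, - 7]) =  [ -10, - 7, -2,1/2, 3]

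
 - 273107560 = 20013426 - 293120986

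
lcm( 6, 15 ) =30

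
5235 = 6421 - 1186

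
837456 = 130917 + 706539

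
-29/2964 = -1+2935/2964 = -0.01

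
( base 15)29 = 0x27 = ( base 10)39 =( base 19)21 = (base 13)30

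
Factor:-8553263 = -23^1*373^1*997^1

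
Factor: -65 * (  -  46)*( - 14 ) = - 41860 = - 2^2*5^1*7^1 * 13^1* 23^1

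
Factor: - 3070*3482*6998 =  - 74806800520 = - 2^3*5^1*307^1*1741^1*3499^1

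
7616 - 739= 6877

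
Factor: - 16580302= - 2^1*8290151^1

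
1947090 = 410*4749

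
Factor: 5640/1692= 10/3 = 2^1*3^( - 1)* 5^1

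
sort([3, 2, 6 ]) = [ 2, 3, 6]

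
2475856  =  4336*571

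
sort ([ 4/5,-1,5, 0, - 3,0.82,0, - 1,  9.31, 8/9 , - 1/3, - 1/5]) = [ - 3, - 1, - 1, - 1/3, - 1/5,0,0,4/5,0.82, 8/9,5,9.31]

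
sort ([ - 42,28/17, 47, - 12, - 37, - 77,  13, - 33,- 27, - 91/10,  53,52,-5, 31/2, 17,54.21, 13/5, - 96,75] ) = [ - 96, - 77, - 42, - 37, - 33, - 27, - 12, - 91/10, - 5,28/17,13/5, 13, 31/2, 17,47,52, 53,54.21,75 ]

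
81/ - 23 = - 4 + 11/23= - 3.52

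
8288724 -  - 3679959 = 11968683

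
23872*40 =954880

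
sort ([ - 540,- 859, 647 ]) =[-859, - 540, 647]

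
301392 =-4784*( - 63 ) 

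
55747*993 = 55356771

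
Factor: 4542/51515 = 2^1*3^1*5^( - 1 )*757^1* 10303^( - 1)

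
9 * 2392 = 21528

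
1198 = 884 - - 314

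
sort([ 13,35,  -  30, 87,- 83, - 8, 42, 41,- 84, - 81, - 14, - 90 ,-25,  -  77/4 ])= [ - 90,  -  84, - 83, - 81,-30 ,- 25, - 77/4, - 14, - 8, 13, 35,  41, 42, 87 ] 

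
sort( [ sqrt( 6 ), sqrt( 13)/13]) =[ sqrt(13)/13,sqrt(6)]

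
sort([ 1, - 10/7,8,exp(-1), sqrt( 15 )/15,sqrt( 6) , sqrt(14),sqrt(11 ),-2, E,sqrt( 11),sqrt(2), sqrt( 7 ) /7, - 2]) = [ - 2, - 2, -10/7, sqrt(15 ) /15, exp (-1), sqrt(7)/7, 1, sqrt(2 ), sqrt(  6), E,  sqrt ( 11 ), sqrt(11), sqrt( 14 ), 8 ] 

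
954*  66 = 62964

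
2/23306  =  1/11653 = 0.00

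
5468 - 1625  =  3843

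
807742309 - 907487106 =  - 99744797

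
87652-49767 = 37885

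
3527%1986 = 1541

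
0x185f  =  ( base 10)6239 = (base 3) 22120002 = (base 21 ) e32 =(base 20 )FBJ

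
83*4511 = 374413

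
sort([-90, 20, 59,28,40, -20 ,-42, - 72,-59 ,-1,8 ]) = [ - 90, -72,- 59,-42,-20 ,-1, 8,  20,28 , 40, 59 ]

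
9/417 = 3/139 = 0.02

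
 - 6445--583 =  - 5862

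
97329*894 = 87012126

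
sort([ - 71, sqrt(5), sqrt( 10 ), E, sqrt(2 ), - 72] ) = [ - 72,-71, sqrt(2 ), sqrt( 5) , E,  sqrt ( 10 )]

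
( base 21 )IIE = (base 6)102322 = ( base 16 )208A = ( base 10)8330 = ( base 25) d85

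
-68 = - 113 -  - 45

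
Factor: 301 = 7^1 *43^1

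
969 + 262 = 1231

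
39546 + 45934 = 85480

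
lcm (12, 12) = 12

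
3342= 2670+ 672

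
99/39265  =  99/39265=0.00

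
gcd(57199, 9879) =1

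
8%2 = 0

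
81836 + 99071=180907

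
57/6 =19/2 = 9.50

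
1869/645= 2 + 193/215 = 2.90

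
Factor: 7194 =2^1*3^1*11^1 * 109^1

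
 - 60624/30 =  - 2021  +  1/5 = - 2020.80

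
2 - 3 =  - 1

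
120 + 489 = 609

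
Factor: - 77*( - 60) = 2^2 * 3^1*5^1*7^1*11^1 = 4620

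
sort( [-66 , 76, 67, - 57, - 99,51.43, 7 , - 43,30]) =[ - 99, - 66,-57, - 43,7,30 , 51.43,  67,76 ] 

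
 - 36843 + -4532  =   - 41375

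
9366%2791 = 993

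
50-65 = -15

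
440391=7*62913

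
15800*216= 3412800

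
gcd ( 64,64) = 64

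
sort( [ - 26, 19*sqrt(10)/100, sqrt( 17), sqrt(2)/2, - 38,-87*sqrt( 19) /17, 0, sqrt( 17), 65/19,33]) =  [  -  38, - 26, - 87*sqrt(  19)/17, 0, 19 * sqrt( 10)/100 , sqrt( 2)/2,65/19, sqrt( 17 ),sqrt(17 ),33]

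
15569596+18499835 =34069431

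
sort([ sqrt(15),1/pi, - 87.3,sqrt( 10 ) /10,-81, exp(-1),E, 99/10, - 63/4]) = [ - 87.3, - 81 , - 63/4,sqrt( 10)/10,1/pi,exp( - 1), E,sqrt( 15 ), 99/10 ]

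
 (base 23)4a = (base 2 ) 1100110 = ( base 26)3O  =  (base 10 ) 102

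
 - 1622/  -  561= 1622/561 = 2.89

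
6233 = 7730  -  1497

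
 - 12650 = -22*575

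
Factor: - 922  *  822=- 757884= - 2^2*3^1*137^1*461^1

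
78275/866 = 78275/866 = 90.39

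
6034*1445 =8719130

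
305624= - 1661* ( - 184) 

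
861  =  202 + 659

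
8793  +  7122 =15915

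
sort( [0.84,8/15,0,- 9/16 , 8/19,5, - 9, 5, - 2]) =[ - 9,-2,- 9/16,0,8/19, 8/15,0.84,5,5] 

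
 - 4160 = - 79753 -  - 75593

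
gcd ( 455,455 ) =455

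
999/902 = 1 + 97/902 =1.11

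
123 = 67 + 56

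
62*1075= 66650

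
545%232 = 81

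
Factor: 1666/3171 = 2^1 * 3^( - 1 )*7^1*17^1* 151^(- 1) = 238/453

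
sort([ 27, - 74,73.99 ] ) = [ - 74,27, 73.99] 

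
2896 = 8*362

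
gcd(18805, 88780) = 5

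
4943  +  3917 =8860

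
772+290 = 1062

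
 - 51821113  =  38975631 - 90796744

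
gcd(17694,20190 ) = 6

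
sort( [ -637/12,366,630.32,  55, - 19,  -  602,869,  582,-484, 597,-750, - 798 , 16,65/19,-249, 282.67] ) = [ - 798,-750,-602, - 484,-249, - 637/12,-19,65/19, 16, 55, 282.67,366, 582, 597,630.32,  869 ]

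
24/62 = 12/31 = 0.39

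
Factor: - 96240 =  -2^4*3^1 * 5^1*401^1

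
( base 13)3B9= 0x293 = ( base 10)659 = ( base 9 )812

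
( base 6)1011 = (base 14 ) 11d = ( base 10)223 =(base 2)11011111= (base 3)22021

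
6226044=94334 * 66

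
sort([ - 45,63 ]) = [-45, 63]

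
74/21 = 3+ 11/21= 3.52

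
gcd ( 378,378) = 378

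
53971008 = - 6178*( - 8736)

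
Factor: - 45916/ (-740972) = 13^1*883^1 * 185243^( - 1 ) = 11479/185243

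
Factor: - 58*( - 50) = 2900= 2^2*5^2*29^1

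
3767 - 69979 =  - 66212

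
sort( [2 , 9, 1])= [1,2,  9]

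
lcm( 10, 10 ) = 10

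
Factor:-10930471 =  - 43^1*254197^1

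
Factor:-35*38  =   - 2^1*5^1*7^1*19^1  =  - 1330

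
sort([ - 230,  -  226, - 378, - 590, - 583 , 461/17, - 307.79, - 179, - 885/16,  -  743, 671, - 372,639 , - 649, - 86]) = [ - 743, - 649, - 590, - 583, - 378, - 372, -307.79,-230, - 226, - 179, - 86, - 885/16, 461/17,639, 671 ] 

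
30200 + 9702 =39902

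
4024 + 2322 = 6346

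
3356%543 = 98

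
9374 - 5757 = 3617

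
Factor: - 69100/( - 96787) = 2^2*5^2 * 691^1*96787^( - 1)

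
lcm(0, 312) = 0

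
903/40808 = 903/40808 = 0.02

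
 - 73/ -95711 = 73/95711 = 0.00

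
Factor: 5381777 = 5381777^1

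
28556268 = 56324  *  507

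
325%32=5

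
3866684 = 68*56863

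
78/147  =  26/49 = 0.53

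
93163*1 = 93163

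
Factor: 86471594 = 2^1*11^1*3930527^1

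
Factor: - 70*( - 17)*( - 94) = -111860 = - 2^2*5^1*7^1*17^1 * 47^1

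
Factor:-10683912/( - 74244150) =2^2*3^( - 1)*5^( - 2)* 199^1*2237^1*164987^( - 1) = 1780652/12374025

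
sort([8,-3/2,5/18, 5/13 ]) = [ - 3/2, 5/18, 5/13, 8]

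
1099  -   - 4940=6039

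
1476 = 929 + 547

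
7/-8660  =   - 1+8653/8660 = -  0.00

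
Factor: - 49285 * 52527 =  - 3^1*5^1  *9857^1 * 17509^1 = -  2588793195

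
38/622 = 19/311 = 0.06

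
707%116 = 11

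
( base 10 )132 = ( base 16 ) 84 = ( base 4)2010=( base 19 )6i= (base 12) b0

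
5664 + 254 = 5918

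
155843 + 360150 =515993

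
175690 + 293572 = 469262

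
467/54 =8+ 35/54  =  8.65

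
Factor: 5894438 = 2^1*11^1*267929^1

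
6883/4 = 1720 + 3/4 = 1720.75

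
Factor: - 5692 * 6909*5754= - 226281965112 = - 2^3*3^2*7^3 * 47^1 * 137^1*  1423^1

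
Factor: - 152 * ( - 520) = 2^6 * 5^1*13^1 * 19^1 = 79040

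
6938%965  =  183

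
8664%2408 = 1440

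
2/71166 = 1/35583 = 0.00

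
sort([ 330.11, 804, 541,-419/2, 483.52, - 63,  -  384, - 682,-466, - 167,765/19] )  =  [ - 682, - 466,  -  384, - 419/2, -167,  -  63, 765/19, 330.11, 483.52,  541,804 ]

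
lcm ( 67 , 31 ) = 2077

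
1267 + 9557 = 10824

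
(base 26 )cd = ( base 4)11011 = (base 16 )145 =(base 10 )325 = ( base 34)9j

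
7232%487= 414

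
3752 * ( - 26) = -97552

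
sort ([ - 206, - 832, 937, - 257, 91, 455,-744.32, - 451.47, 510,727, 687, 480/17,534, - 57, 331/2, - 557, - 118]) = [ - 832, - 744.32, - 557, - 451.47, - 257, - 206 , - 118, - 57,480/17,91,331/2, 455,510,534,687, 727, 937 ]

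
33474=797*42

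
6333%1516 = 269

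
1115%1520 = 1115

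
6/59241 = 2/19747 = 0.00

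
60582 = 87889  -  27307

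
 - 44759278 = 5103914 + - 49863192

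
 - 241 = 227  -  468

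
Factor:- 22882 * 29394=- 672593508 = - 2^2*3^2*17^1*23^1*71^1*673^1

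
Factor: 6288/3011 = 2^4*3^1*131^1* 3011^( - 1) 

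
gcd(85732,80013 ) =1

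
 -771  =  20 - 791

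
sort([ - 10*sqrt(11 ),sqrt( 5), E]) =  [ - 10*sqrt(11),sqrt(5),  E ] 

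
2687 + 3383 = 6070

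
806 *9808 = 7905248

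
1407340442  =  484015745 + 923324697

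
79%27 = 25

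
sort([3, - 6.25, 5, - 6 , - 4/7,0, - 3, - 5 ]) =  [ - 6.25,  -  6, - 5,-3, - 4/7 , 0 , 3, 5 ]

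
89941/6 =14990+1/6  =  14990.17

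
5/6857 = 5/6857 = 0.00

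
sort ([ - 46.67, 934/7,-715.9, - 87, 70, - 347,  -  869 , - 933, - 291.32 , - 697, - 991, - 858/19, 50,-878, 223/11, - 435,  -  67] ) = [ - 991, - 933, - 878, - 869, - 715.9,-697, - 435, - 347, - 291.32,- 87, - 67 , - 46.67, - 858/19, 223/11, 50,70, 934/7]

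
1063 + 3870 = 4933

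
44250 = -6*(- 7375) 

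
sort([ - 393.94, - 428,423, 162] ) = [ - 428,  -  393.94, 162, 423]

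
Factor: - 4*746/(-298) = 2^2*149^( - 1 )*373^1 = 1492/149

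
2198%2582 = 2198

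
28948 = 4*7237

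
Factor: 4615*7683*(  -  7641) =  - 3^4 * 5^1* 13^2*71^1 * 197^1 *283^1 = - 270927280845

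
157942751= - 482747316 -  - 640690067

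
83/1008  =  83/1008 = 0.08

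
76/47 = 1 + 29/47 =1.62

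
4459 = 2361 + 2098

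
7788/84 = 649/7 = 92.71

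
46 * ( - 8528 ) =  - 392288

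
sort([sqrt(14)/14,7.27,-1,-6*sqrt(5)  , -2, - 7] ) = [ - 6*sqrt( 5),-7, - 2,-1,sqrt(14 ) /14,7.27] 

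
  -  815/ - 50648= 815/50648 = 0.02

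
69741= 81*861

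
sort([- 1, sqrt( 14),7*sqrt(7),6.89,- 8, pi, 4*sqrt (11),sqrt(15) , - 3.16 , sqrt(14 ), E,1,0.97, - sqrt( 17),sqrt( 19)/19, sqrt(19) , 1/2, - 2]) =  [  -  8, - sqrt( 17),- 3.16,-2,-1,sqrt(19 ) /19,1/2,0.97,1,E,pi,sqrt(14), sqrt(14),  sqrt( 15) , sqrt( 19), 6.89,4*sqrt( 11),7*sqrt(7)]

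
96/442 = 48/221 = 0.22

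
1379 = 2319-940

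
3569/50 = 3569/50 = 71.38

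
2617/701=3 + 514/701 = 3.73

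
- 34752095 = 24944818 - 59696913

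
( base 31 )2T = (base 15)61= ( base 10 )91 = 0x5b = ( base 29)34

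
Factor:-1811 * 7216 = -2^4*11^1 * 41^1*1811^1=- 13068176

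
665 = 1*665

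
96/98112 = 1/1022 = 0.00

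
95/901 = 95/901 = 0.11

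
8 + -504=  - 496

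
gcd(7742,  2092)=2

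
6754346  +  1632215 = 8386561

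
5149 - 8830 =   -  3681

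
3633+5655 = 9288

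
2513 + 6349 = 8862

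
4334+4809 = 9143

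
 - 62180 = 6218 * ( - 10)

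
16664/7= 2380 + 4/7 = 2380.57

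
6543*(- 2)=-13086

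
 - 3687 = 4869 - 8556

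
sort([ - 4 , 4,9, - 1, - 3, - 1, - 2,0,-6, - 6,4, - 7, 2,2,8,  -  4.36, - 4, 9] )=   [ - 7 , - 6, - 6, - 4.36,-4,-4, - 3,-2,-1,-1,0,2,2,4,4, 8, 9,9]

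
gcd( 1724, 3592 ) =4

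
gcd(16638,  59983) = 1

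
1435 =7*205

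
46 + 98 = 144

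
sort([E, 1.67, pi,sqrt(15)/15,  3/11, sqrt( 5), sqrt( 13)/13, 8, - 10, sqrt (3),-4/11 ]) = [ - 10, - 4/11, sqrt( 15)/15,3/11, sqrt ( 13)/13,1.67, sqrt(3),  sqrt( 5), E , pi, 8] 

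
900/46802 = 450/23401 = 0.02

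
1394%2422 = 1394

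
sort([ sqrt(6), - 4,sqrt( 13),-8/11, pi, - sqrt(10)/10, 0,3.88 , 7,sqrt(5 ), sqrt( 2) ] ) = [ - 4, - 8/11, - sqrt(10) /10, 0,sqrt(2 ), sqrt(5), sqrt(6), pi, sqrt( 13), 3.88, 7] 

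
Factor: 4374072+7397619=3^1*3923897^1 = 11771691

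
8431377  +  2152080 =10583457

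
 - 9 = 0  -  9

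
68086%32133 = 3820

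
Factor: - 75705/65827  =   - 3^1*5^1*7^2  *103^1*65827^(-1)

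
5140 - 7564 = - 2424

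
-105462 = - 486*217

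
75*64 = 4800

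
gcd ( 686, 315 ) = 7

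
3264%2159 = 1105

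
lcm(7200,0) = 0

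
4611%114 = 51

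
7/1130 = 7/1130 = 0.01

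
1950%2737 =1950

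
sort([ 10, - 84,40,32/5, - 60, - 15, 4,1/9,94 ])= [ - 84, - 60, - 15,1/9, 4,32/5,10,40,94 ] 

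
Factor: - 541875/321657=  - 625/371 = -5^4 *7^ ( - 1 )*53^( - 1 )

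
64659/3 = 21553 = 21553.00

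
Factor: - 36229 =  - 36229^1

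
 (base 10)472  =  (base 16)1d8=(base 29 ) G8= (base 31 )F7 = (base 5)3342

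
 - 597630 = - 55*10866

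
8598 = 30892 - 22294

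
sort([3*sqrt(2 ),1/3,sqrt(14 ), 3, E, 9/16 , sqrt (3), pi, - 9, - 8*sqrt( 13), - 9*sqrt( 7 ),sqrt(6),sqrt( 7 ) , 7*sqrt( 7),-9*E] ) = [  -  8*sqrt( 13 ),-9*E, - 9*sqrt(7),- 9, 1/3,9/16,sqrt( 3),sqrt(6 ),  sqrt( 7),E,  3,pi , sqrt( 14), 3 * sqrt (2),7*sqrt (7)]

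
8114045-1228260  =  6885785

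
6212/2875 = 6212/2875 = 2.16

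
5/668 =5/668 = 0.01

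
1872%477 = 441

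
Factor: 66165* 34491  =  2282097015   =  3^2*5^1*11^1*401^1 * 11497^1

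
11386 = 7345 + 4041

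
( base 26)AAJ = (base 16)1B7F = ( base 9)10581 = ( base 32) 6RV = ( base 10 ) 7039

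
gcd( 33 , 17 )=1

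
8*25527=204216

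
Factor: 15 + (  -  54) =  - 3^1*13^1 = -  39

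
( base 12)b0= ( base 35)3R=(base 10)132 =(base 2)10000100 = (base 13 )A2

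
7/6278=7/6278 = 0.00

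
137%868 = 137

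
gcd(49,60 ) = 1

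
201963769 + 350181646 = 552145415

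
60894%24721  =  11452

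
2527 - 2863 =  -  336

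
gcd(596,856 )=4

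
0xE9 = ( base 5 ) 1413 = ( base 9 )278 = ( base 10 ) 233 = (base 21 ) b2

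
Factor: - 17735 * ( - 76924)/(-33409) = -2^2*5^1*3547^1*19231^1*33409^( - 1) = - 1364247140/33409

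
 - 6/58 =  - 1 + 26/29 = - 0.10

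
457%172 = 113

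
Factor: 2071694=2^1*647^1* 1601^1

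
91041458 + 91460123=182501581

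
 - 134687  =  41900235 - 42034922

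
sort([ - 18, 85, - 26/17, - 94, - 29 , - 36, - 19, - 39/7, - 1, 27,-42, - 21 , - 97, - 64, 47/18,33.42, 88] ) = [ - 97, - 94, - 64,-42, - 36,  -  29, - 21,  -  19, - 18, - 39/7, - 26/17, - 1, 47/18, 27, 33.42,  85,88 ] 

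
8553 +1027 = 9580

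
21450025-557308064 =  - 535858039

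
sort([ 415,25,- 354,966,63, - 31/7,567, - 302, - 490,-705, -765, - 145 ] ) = [ - 765, - 705, - 490, - 354,- 302, - 145, - 31/7,25, 63,415, 567, 966 ]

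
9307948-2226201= 7081747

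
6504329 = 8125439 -1621110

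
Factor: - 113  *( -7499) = 847387 = 113^1*7499^1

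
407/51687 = 407/51687 = 0.01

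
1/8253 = 1/8253 = 0.00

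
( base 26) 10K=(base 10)696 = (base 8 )1270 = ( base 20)1EG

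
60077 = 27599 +32478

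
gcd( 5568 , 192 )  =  192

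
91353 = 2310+89043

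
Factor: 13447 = 7^1*17^1 * 113^1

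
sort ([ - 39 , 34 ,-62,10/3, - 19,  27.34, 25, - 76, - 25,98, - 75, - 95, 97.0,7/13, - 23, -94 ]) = [ - 95,-94, - 76, - 75,  -  62, - 39, - 25, - 23, - 19, 7/13,10/3,25,27.34,  34,97.0,98 ] 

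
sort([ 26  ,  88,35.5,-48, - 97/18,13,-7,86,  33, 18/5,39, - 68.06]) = [ - 68.06 , - 48, - 7, - 97/18, 18/5, 13,26,33,35.5,39,86,88]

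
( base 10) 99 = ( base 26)3L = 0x63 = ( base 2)1100011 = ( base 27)3I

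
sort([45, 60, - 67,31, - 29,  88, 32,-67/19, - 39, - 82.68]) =[ - 82.68, - 67, - 39,-29, - 67/19,31,32 , 45, 60, 88] 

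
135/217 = 135/217 = 0.62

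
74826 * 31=2319606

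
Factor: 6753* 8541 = 57677373 = 3^3 * 13^1*73^1*2251^1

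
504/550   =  252/275=0.92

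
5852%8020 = 5852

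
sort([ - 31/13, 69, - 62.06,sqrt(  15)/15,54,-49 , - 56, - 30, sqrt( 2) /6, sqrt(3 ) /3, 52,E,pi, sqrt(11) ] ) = [- 62.06,-56, - 49 , - 30, - 31/13,sqrt(2 )/6 , sqrt( 15) /15,  sqrt(3) /3,E, pi,  sqrt(11),52, 54, 69]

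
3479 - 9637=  - 6158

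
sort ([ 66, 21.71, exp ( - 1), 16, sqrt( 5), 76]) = [ exp(-1), sqrt(5),  16, 21.71, 66 , 76]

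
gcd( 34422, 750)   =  6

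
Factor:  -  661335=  - 3^1 * 5^1*44089^1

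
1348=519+829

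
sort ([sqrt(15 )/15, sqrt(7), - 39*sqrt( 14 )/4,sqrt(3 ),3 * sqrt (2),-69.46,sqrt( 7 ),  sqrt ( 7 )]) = [ - 69.46, -39 * sqrt( 14) /4, sqrt( 15) /15,  sqrt (3 ) , sqrt( 7 ),sqrt( 7), sqrt(  7 ), 3*sqrt( 2 ) ]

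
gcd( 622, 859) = 1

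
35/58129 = 35/58129 = 0.00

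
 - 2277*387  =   - 881199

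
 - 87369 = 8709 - 96078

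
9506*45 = 427770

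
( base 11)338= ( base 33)c8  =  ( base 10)404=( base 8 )624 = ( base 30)DE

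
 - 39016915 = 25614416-64631331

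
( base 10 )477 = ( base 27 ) hi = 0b111011101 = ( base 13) 2A9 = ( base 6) 2113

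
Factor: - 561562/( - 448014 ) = 280781/224007 = 3^( - 1)*7^(-1) *59^1*4759^1*10667^( - 1)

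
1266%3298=1266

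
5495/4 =1373 + 3/4 = 1373.75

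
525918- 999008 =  - 473090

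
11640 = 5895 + 5745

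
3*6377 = 19131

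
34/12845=34/12845 =0.00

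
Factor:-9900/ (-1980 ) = 5^1 = 5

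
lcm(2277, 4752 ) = 109296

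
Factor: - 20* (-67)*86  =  115240 = 2^3*5^1*43^1*67^1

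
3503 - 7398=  - 3895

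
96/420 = 8/35  =  0.23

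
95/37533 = 95/37533 = 0.00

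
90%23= 21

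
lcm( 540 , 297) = 5940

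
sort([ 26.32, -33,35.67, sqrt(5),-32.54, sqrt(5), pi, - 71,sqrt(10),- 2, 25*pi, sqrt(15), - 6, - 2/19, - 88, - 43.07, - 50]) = [ - 88,-71,-50,-43.07,- 33, - 32.54,- 6, - 2,-2/19, sqrt( 5), sqrt(5), pi, sqrt(10 ), sqrt(15 ), 26.32 , 35.67,  25* pi] 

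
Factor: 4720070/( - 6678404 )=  - 2^ ( - 1 )*5^1*211^1 * 223^( - 1)* 2237^1 *7487^ ( - 1) = - 2360035/3339202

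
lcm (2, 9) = 18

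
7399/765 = 9 + 514/765 = 9.67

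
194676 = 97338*2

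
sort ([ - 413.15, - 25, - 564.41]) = [ - 564.41, - 413.15,-25]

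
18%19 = 18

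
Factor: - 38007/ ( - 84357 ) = 41/91 = 7^(-1)*  13^ ( - 1)*41^1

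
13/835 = 13/835=0.02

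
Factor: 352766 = 2^1*176383^1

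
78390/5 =15678= 15678.00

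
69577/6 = 69577/6 = 11596.17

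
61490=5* 12298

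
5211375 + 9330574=14541949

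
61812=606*102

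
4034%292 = 238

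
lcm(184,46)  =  184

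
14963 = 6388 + 8575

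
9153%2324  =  2181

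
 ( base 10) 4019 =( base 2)111110110011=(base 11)3024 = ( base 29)4mh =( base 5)112034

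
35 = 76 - 41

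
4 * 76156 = 304624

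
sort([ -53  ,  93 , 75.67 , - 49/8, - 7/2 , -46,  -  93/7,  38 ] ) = [ - 53,-46, - 93/7, - 49/8 , - 7/2, 38, 75.67 , 93]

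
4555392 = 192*23726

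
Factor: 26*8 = 2^4 * 13^1 = 208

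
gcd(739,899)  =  1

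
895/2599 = 895/2599 = 0.34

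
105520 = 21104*5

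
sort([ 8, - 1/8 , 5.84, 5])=[ - 1/8, 5,5.84 , 8 ]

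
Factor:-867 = - 3^1*17^2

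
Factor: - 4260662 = -2^1*7^1*271^1*1123^1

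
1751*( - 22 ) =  - 38522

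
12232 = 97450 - 85218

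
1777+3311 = 5088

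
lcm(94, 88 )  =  4136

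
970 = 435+535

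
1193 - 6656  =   - 5463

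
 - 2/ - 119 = 2/119 = 0.02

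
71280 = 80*891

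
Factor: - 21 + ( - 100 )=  - 121 =- 11^2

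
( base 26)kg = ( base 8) 1030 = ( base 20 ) 16G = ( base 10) 536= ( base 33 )g8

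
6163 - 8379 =-2216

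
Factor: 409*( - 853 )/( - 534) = 348877/534 = 2^( - 1)*3^( - 1)*89^( - 1 )*409^1*853^1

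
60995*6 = 365970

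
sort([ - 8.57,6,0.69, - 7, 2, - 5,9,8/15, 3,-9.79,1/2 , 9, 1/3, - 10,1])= [ - 10, - 9.79, - 8.57, - 7, - 5,1/3, 1/2,8/15, 0.69, 1, 2,3,6,9, 9]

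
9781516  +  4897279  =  14678795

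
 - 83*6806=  - 564898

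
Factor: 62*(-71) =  - 4402 = - 2^1*31^1* 71^1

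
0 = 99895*0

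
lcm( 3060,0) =0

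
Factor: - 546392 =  - 2^3 * 7^1*11^1*887^1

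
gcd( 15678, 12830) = 2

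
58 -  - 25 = 83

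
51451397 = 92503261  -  41051864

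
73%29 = 15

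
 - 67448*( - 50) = 3372400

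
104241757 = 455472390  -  351230633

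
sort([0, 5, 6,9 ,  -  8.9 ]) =[-8.9,0, 5,6,9 ] 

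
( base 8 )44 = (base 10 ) 36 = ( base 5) 121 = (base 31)15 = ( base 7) 51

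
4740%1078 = 428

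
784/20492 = 196/5123 = 0.04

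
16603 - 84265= - 67662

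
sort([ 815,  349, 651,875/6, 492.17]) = [ 875/6, 349,492.17, 651,815]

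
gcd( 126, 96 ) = 6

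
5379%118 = 69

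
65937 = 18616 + 47321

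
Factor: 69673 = 19^2 * 193^1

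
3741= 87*43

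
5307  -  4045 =1262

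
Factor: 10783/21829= 41/83 =41^1*83^( - 1)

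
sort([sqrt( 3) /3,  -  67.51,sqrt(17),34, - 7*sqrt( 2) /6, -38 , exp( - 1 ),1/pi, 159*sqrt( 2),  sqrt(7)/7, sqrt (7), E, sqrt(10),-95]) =[ - 95, - 67.51, - 38, - 7*sqrt (2) /6, 1/pi,  exp ( - 1 ), sqrt( 7)/7 , sqrt ( 3 )/3, sqrt (7), E,sqrt( 10), sqrt(17 ), 34, 159*sqrt( 2) ]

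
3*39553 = 118659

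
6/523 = 6/523  =  0.01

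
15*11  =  165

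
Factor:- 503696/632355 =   -  2^4*3^( - 1)*5^(  -  1 )*31481^1*42157^(-1 )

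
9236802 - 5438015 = 3798787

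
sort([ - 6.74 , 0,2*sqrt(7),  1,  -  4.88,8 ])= [  -  6.74, - 4.88,0, 1,  2*sqrt(7 ),8 ] 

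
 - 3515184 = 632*( - 5562 )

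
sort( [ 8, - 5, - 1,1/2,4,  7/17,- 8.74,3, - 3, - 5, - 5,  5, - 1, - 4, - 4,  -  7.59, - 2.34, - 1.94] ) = [ - 8.74, - 7.59, - 5, - 5,  -  5, - 4,  -  4, - 3 ,- 2.34, - 1.94, - 1, -1, 7/17, 1/2,3 , 4, 5,8]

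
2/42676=1/21338 = 0.00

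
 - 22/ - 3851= 22/3851 = 0.01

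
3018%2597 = 421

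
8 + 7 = 15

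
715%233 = 16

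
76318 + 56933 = 133251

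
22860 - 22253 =607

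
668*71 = 47428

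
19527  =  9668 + 9859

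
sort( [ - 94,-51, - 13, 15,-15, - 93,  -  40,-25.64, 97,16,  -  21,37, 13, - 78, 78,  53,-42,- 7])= [ - 94,- 93,-78, - 51,  -  42,-40,-25.64, -21,-15, - 13,-7,13,  15,16,37,53,78,  97] 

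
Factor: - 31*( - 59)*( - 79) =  - 31^1*59^1*79^1 = -144491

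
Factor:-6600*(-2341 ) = 2^3*3^1*5^2*11^1*2341^1 = 15450600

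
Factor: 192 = 2^6 *3^1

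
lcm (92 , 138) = 276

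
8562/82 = 4281/41 =104.41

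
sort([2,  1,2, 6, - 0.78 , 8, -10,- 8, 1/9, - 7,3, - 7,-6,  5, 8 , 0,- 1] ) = [ - 10,  -  8,  -  7, - 7, - 6,-1  , - 0.78, 0,1/9 , 1, 2, 2, 3,5, 6, 8,8] 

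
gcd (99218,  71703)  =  1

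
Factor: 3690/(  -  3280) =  - 2^( - 3)*3^2 = -9/8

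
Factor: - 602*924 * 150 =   -  2^4*3^2*5^2*7^2*11^1 * 43^1=- 83437200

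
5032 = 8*629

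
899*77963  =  70088737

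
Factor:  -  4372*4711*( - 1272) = 2^5*3^1*7^1*53^1*673^1*1093^1 =26198737824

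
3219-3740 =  - 521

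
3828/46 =1914/23  =  83.22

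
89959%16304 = 8439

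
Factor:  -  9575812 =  - 2^2*347^1*6899^1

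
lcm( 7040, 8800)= 35200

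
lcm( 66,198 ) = 198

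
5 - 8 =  - 3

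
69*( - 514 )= - 35466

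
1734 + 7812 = 9546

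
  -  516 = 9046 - 9562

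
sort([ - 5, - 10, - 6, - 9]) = [ - 10,-9,  -  6, - 5 ]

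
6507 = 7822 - 1315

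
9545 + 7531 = 17076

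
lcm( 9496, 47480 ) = 47480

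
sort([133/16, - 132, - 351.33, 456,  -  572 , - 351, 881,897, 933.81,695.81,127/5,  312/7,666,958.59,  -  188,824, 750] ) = [-572, - 351.33 ,-351,- 188, - 132,133/16, 127/5, 312/7, 456,666, 695.81,  750 , 824,881, 897, 933.81,958.59 ] 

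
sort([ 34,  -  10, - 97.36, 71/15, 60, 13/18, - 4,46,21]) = [ - 97.36, - 10, - 4, 13/18, 71/15,  21, 34, 46, 60]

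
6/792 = 1/132 = 0.01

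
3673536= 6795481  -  3121945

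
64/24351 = 64/24351 = 0.00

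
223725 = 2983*75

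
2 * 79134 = 158268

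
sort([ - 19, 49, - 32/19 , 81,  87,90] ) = [ - 19,-32/19, 49, 81,87,90]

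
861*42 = 36162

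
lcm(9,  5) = 45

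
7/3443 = 7/3443  =  0.00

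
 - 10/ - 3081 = 10/3081  =  0.00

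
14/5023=14/5023 = 0.00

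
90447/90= 1004 + 29/30= 1004.97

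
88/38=2 + 6/19  =  2.32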